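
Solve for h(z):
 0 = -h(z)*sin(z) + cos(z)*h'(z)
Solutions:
 h(z) = C1/cos(z)


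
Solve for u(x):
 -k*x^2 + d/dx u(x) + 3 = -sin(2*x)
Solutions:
 u(x) = C1 + k*x^3/3 - 3*x + cos(2*x)/2


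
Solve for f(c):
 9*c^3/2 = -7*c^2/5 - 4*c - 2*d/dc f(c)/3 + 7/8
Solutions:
 f(c) = C1 - 27*c^4/16 - 7*c^3/10 - 3*c^2 + 21*c/16


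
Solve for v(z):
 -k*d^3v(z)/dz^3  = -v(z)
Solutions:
 v(z) = C1*exp(z*(1/k)^(1/3)) + C2*exp(z*(-1 + sqrt(3)*I)*(1/k)^(1/3)/2) + C3*exp(-z*(1 + sqrt(3)*I)*(1/k)^(1/3)/2)


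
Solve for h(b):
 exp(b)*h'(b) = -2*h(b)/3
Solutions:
 h(b) = C1*exp(2*exp(-b)/3)


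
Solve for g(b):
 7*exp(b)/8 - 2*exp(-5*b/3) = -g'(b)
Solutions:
 g(b) = C1 - 7*exp(b)/8 - 6*exp(-5*b/3)/5


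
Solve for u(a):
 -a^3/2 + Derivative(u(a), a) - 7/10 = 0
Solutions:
 u(a) = C1 + a^4/8 + 7*a/10


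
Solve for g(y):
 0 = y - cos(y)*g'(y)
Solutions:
 g(y) = C1 + Integral(y/cos(y), y)


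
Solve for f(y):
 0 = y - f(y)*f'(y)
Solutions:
 f(y) = -sqrt(C1 + y^2)
 f(y) = sqrt(C1 + y^2)


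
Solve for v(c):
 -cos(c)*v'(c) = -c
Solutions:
 v(c) = C1 + Integral(c/cos(c), c)


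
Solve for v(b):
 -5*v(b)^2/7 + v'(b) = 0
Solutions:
 v(b) = -7/(C1 + 5*b)


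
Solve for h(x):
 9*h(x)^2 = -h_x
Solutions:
 h(x) = 1/(C1 + 9*x)


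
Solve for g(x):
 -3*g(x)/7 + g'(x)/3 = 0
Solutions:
 g(x) = C1*exp(9*x/7)


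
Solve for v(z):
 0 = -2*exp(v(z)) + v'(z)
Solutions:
 v(z) = log(-1/(C1 + 2*z))


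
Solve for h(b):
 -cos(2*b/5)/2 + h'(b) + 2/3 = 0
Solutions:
 h(b) = C1 - 2*b/3 + 5*sin(2*b/5)/4


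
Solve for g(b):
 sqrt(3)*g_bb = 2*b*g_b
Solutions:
 g(b) = C1 + C2*erfi(3^(3/4)*b/3)


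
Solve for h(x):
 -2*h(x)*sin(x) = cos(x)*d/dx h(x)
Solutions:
 h(x) = C1*cos(x)^2


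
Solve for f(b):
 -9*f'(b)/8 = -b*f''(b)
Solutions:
 f(b) = C1 + C2*b^(17/8)


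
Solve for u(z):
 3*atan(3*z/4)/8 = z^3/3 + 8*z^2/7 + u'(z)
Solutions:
 u(z) = C1 - z^4/12 - 8*z^3/21 + 3*z*atan(3*z/4)/8 - log(9*z^2 + 16)/4


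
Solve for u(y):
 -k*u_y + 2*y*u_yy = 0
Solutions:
 u(y) = C1 + y^(re(k)/2 + 1)*(C2*sin(log(y)*Abs(im(k))/2) + C3*cos(log(y)*im(k)/2))


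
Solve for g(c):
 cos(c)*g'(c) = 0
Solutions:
 g(c) = C1


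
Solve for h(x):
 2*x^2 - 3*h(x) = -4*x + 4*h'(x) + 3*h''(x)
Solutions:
 h(x) = 2*x^2/3 - 4*x/9 + (C1*sin(sqrt(5)*x/3) + C2*cos(sqrt(5)*x/3))*exp(-2*x/3) - 20/27


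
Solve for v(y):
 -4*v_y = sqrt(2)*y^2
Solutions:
 v(y) = C1 - sqrt(2)*y^3/12


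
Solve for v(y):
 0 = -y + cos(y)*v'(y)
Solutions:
 v(y) = C1 + Integral(y/cos(y), y)


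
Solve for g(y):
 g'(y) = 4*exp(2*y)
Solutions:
 g(y) = C1 + 2*exp(2*y)


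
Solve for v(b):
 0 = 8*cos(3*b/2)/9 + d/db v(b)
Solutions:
 v(b) = C1 - 16*sin(3*b/2)/27


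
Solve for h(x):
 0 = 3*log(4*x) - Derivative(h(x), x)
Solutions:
 h(x) = C1 + 3*x*log(x) - 3*x + x*log(64)


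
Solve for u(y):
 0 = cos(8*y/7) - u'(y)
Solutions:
 u(y) = C1 + 7*sin(8*y/7)/8


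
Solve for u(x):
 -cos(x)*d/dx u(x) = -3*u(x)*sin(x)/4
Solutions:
 u(x) = C1/cos(x)^(3/4)


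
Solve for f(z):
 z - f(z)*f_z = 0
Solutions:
 f(z) = -sqrt(C1 + z^2)
 f(z) = sqrt(C1 + z^2)


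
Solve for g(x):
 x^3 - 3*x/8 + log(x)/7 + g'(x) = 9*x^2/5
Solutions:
 g(x) = C1 - x^4/4 + 3*x^3/5 + 3*x^2/16 - x*log(x)/7 + x/7


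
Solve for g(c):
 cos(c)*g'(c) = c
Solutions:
 g(c) = C1 + Integral(c/cos(c), c)


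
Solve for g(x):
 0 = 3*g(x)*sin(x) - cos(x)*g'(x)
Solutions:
 g(x) = C1/cos(x)^3


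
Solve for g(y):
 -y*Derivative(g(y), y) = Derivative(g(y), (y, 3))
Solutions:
 g(y) = C1 + Integral(C2*airyai(-y) + C3*airybi(-y), y)


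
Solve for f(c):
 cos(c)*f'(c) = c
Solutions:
 f(c) = C1 + Integral(c/cos(c), c)


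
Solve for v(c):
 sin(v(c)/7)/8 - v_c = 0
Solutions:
 -c/8 + 7*log(cos(v(c)/7) - 1)/2 - 7*log(cos(v(c)/7) + 1)/2 = C1


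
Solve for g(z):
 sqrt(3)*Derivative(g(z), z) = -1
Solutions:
 g(z) = C1 - sqrt(3)*z/3


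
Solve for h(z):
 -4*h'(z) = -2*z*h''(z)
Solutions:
 h(z) = C1 + C2*z^3


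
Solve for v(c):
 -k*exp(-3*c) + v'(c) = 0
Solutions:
 v(c) = C1 - k*exp(-3*c)/3


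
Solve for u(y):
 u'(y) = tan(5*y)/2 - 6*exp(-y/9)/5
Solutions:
 u(y) = C1 + log(tan(5*y)^2 + 1)/20 + 54*exp(-y/9)/5


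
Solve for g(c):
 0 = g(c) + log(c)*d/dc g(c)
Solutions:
 g(c) = C1*exp(-li(c))


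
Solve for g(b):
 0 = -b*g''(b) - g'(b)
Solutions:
 g(b) = C1 + C2*log(b)


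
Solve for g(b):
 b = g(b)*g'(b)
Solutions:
 g(b) = -sqrt(C1 + b^2)
 g(b) = sqrt(C1 + b^2)


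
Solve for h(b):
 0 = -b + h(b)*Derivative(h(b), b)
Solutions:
 h(b) = -sqrt(C1 + b^2)
 h(b) = sqrt(C1 + b^2)


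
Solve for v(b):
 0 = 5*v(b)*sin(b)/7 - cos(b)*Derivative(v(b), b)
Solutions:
 v(b) = C1/cos(b)^(5/7)


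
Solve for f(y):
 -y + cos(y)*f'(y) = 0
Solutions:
 f(y) = C1 + Integral(y/cos(y), y)


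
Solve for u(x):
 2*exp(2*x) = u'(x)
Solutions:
 u(x) = C1 + exp(2*x)


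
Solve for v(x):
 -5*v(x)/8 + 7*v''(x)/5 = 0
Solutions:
 v(x) = C1*exp(-5*sqrt(14)*x/28) + C2*exp(5*sqrt(14)*x/28)


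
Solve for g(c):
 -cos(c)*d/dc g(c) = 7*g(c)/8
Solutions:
 g(c) = C1*(sin(c) - 1)^(7/16)/(sin(c) + 1)^(7/16)


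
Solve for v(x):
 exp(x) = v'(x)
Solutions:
 v(x) = C1 + exp(x)


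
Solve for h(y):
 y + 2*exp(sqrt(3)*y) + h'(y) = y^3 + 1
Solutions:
 h(y) = C1 + y^4/4 - y^2/2 + y - 2*sqrt(3)*exp(sqrt(3)*y)/3


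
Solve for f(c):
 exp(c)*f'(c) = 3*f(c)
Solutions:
 f(c) = C1*exp(-3*exp(-c))


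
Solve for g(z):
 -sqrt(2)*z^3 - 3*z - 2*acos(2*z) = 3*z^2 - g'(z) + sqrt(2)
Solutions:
 g(z) = C1 + sqrt(2)*z^4/4 + z^3 + 3*z^2/2 + 2*z*acos(2*z) + sqrt(2)*z - sqrt(1 - 4*z^2)


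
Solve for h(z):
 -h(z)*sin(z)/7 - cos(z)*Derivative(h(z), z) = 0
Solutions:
 h(z) = C1*cos(z)^(1/7)


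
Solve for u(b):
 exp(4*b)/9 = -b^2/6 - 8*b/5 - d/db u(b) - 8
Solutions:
 u(b) = C1 - b^3/18 - 4*b^2/5 - 8*b - exp(4*b)/36


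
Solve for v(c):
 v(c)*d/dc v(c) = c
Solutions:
 v(c) = -sqrt(C1 + c^2)
 v(c) = sqrt(C1 + c^2)


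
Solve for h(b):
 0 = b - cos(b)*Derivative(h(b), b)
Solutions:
 h(b) = C1 + Integral(b/cos(b), b)


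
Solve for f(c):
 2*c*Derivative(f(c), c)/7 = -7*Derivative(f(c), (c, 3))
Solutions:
 f(c) = C1 + Integral(C2*airyai(-14^(1/3)*c/7) + C3*airybi(-14^(1/3)*c/7), c)


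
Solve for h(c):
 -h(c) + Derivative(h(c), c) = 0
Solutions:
 h(c) = C1*exp(c)


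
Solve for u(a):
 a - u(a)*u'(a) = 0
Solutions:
 u(a) = -sqrt(C1 + a^2)
 u(a) = sqrt(C1 + a^2)


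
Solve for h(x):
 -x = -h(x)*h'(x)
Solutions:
 h(x) = -sqrt(C1 + x^2)
 h(x) = sqrt(C1 + x^2)


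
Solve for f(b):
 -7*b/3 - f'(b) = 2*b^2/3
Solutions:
 f(b) = C1 - 2*b^3/9 - 7*b^2/6


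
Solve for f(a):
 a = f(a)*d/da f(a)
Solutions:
 f(a) = -sqrt(C1 + a^2)
 f(a) = sqrt(C1 + a^2)


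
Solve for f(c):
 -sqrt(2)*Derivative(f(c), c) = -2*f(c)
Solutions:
 f(c) = C1*exp(sqrt(2)*c)


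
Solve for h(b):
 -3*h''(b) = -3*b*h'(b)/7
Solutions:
 h(b) = C1 + C2*erfi(sqrt(14)*b/14)


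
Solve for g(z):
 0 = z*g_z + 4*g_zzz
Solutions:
 g(z) = C1 + Integral(C2*airyai(-2^(1/3)*z/2) + C3*airybi(-2^(1/3)*z/2), z)


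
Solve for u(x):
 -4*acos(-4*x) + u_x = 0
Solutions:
 u(x) = C1 + 4*x*acos(-4*x) + sqrt(1 - 16*x^2)


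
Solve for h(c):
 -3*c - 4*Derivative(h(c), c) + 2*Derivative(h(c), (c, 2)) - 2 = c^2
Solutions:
 h(c) = C1 + C2*exp(2*c) - c^3/12 - c^2/2 - c


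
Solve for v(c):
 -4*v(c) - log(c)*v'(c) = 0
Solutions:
 v(c) = C1*exp(-4*li(c))


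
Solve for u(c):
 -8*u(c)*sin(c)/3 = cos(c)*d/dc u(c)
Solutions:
 u(c) = C1*cos(c)^(8/3)


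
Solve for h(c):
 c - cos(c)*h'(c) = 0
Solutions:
 h(c) = C1 + Integral(c/cos(c), c)


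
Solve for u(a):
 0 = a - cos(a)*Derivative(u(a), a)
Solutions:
 u(a) = C1 + Integral(a/cos(a), a)


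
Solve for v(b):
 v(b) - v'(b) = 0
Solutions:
 v(b) = C1*exp(b)


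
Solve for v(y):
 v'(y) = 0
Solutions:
 v(y) = C1


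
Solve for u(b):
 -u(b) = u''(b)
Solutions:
 u(b) = C1*sin(b) + C2*cos(b)


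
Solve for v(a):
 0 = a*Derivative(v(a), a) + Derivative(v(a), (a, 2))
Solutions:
 v(a) = C1 + C2*erf(sqrt(2)*a/2)


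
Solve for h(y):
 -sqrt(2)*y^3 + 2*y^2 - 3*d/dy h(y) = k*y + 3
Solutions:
 h(y) = C1 - k*y^2/6 - sqrt(2)*y^4/12 + 2*y^3/9 - y


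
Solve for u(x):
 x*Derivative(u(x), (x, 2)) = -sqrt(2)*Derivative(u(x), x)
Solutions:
 u(x) = C1 + C2*x^(1 - sqrt(2))


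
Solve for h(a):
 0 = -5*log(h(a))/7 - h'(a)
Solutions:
 li(h(a)) = C1 - 5*a/7


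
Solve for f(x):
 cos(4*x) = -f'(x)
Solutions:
 f(x) = C1 - sin(4*x)/4


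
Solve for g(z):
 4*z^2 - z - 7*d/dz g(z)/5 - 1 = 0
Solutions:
 g(z) = C1 + 20*z^3/21 - 5*z^2/14 - 5*z/7


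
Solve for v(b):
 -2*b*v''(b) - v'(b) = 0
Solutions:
 v(b) = C1 + C2*sqrt(b)


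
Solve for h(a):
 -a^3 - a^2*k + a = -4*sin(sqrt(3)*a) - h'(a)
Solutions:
 h(a) = C1 + a^4/4 + a^3*k/3 - a^2/2 + 4*sqrt(3)*cos(sqrt(3)*a)/3


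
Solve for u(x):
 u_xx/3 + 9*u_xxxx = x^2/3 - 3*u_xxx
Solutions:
 u(x) = C1 + C2*x + x^4/12 - 3*x^3 + 54*x^2 + (C3*sin(sqrt(3)*x/18) + C4*cos(sqrt(3)*x/18))*exp(-x/6)


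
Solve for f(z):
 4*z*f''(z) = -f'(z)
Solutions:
 f(z) = C1 + C2*z^(3/4)


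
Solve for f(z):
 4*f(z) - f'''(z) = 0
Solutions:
 f(z) = C3*exp(2^(2/3)*z) + (C1*sin(2^(2/3)*sqrt(3)*z/2) + C2*cos(2^(2/3)*sqrt(3)*z/2))*exp(-2^(2/3)*z/2)


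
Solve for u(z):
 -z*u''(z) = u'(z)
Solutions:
 u(z) = C1 + C2*log(z)


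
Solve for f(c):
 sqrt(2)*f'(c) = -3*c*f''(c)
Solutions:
 f(c) = C1 + C2*c^(1 - sqrt(2)/3)


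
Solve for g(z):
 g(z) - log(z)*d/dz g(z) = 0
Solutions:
 g(z) = C1*exp(li(z))


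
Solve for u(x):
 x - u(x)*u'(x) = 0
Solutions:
 u(x) = -sqrt(C1 + x^2)
 u(x) = sqrt(C1 + x^2)


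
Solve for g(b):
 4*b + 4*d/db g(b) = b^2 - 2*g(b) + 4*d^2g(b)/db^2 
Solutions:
 g(b) = C1*exp(b*(1 - sqrt(3))/2) + C2*exp(b*(1 + sqrt(3))/2) + b^2/2 - 4*b + 10


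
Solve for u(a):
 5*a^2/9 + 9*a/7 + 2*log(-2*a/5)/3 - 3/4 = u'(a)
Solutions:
 u(a) = C1 + 5*a^3/27 + 9*a^2/14 + 2*a*log(-a)/3 + a*(-17 - 8*log(5) + 8*log(2))/12


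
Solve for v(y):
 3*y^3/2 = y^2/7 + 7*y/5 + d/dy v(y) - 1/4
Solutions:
 v(y) = C1 + 3*y^4/8 - y^3/21 - 7*y^2/10 + y/4


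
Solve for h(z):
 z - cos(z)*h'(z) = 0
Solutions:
 h(z) = C1 + Integral(z/cos(z), z)


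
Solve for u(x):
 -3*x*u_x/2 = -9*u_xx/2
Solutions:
 u(x) = C1 + C2*erfi(sqrt(6)*x/6)


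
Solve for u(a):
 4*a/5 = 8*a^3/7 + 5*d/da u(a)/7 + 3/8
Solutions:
 u(a) = C1 - 2*a^4/5 + 14*a^2/25 - 21*a/40


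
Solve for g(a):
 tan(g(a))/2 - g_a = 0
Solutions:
 g(a) = pi - asin(C1*exp(a/2))
 g(a) = asin(C1*exp(a/2))


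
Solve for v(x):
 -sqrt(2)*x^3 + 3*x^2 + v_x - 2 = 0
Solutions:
 v(x) = C1 + sqrt(2)*x^4/4 - x^3 + 2*x


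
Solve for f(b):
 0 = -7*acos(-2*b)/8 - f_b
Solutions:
 f(b) = C1 - 7*b*acos(-2*b)/8 - 7*sqrt(1 - 4*b^2)/16


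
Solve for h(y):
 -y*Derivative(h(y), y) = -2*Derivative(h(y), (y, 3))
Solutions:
 h(y) = C1 + Integral(C2*airyai(2^(2/3)*y/2) + C3*airybi(2^(2/3)*y/2), y)


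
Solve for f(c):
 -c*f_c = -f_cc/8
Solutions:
 f(c) = C1 + C2*erfi(2*c)


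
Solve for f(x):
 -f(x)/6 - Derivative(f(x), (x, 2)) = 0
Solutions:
 f(x) = C1*sin(sqrt(6)*x/6) + C2*cos(sqrt(6)*x/6)


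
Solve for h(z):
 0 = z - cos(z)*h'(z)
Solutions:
 h(z) = C1 + Integral(z/cos(z), z)


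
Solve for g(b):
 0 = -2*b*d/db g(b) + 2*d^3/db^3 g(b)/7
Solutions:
 g(b) = C1 + Integral(C2*airyai(7^(1/3)*b) + C3*airybi(7^(1/3)*b), b)


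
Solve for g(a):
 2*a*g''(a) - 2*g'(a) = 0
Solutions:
 g(a) = C1 + C2*a^2


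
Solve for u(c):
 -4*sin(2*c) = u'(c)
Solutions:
 u(c) = C1 + 2*cos(2*c)


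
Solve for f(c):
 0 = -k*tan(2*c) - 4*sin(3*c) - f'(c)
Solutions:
 f(c) = C1 + k*log(cos(2*c))/2 + 4*cos(3*c)/3


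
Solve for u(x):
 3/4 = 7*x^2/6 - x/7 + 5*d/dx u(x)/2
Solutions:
 u(x) = C1 - 7*x^3/45 + x^2/35 + 3*x/10


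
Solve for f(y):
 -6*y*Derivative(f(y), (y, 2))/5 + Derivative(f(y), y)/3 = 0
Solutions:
 f(y) = C1 + C2*y^(23/18)


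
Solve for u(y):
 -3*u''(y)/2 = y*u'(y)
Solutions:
 u(y) = C1 + C2*erf(sqrt(3)*y/3)


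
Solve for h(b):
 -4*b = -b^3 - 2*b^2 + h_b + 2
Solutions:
 h(b) = C1 + b^4/4 + 2*b^3/3 - 2*b^2 - 2*b


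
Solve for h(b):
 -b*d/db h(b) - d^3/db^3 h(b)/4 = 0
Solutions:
 h(b) = C1 + Integral(C2*airyai(-2^(2/3)*b) + C3*airybi(-2^(2/3)*b), b)


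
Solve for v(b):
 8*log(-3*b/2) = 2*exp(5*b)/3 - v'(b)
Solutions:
 v(b) = C1 - 8*b*log(-b) + 8*b*(-log(3) + log(2) + 1) + 2*exp(5*b)/15


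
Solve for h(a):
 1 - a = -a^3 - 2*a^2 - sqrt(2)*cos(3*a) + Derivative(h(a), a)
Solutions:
 h(a) = C1 + a^4/4 + 2*a^3/3 - a^2/2 + a + sqrt(2)*sin(3*a)/3


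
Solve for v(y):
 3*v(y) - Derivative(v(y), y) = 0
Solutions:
 v(y) = C1*exp(3*y)


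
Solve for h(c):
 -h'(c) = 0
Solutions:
 h(c) = C1


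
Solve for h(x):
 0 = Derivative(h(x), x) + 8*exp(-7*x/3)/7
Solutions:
 h(x) = C1 + 24*exp(-7*x/3)/49


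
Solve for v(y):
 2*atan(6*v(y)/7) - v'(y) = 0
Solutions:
 Integral(1/atan(6*_y/7), (_y, v(y))) = C1 + 2*y


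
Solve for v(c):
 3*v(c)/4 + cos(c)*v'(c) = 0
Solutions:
 v(c) = C1*(sin(c) - 1)^(3/8)/(sin(c) + 1)^(3/8)


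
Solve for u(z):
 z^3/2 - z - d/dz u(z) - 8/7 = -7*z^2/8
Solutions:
 u(z) = C1 + z^4/8 + 7*z^3/24 - z^2/2 - 8*z/7


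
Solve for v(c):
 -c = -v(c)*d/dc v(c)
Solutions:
 v(c) = -sqrt(C1 + c^2)
 v(c) = sqrt(C1 + c^2)


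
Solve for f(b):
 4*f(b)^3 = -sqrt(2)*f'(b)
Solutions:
 f(b) = -sqrt(2)*sqrt(-1/(C1 - 2*sqrt(2)*b))/2
 f(b) = sqrt(2)*sqrt(-1/(C1 - 2*sqrt(2)*b))/2


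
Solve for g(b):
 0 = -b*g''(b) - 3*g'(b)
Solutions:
 g(b) = C1 + C2/b^2


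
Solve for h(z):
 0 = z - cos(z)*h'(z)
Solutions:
 h(z) = C1 + Integral(z/cos(z), z)


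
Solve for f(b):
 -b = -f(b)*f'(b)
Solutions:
 f(b) = -sqrt(C1 + b^2)
 f(b) = sqrt(C1 + b^2)


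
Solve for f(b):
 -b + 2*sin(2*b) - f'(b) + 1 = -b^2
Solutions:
 f(b) = C1 + b^3/3 - b^2/2 + b - cos(2*b)


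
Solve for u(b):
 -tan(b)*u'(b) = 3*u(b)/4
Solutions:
 u(b) = C1/sin(b)^(3/4)


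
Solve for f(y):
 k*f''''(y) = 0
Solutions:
 f(y) = C1 + C2*y + C3*y^2 + C4*y^3


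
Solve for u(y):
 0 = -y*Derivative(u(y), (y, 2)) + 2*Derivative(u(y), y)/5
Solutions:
 u(y) = C1 + C2*y^(7/5)


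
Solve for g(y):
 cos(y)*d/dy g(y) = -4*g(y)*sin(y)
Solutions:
 g(y) = C1*cos(y)^4


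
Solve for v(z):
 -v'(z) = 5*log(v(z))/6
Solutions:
 li(v(z)) = C1 - 5*z/6


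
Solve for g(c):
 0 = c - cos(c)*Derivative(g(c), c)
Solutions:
 g(c) = C1 + Integral(c/cos(c), c)


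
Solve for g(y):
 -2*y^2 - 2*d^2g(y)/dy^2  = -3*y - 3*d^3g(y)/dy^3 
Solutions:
 g(y) = C1 + C2*y + C3*exp(2*y/3) - y^4/12 - y^3/4 - 9*y^2/8


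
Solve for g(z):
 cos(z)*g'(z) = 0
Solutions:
 g(z) = C1


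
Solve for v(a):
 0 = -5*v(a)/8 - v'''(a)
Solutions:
 v(a) = C3*exp(-5^(1/3)*a/2) + (C1*sin(sqrt(3)*5^(1/3)*a/4) + C2*cos(sqrt(3)*5^(1/3)*a/4))*exp(5^(1/3)*a/4)


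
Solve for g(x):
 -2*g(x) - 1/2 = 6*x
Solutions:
 g(x) = -3*x - 1/4


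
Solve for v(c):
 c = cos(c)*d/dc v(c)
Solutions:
 v(c) = C1 + Integral(c/cos(c), c)


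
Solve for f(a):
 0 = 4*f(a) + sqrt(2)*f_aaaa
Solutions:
 f(a) = (C1*sin(2^(7/8)*a/2) + C2*cos(2^(7/8)*a/2))*exp(-2^(7/8)*a/2) + (C3*sin(2^(7/8)*a/2) + C4*cos(2^(7/8)*a/2))*exp(2^(7/8)*a/2)


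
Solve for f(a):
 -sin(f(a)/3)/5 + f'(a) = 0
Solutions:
 -a/5 + 3*log(cos(f(a)/3) - 1)/2 - 3*log(cos(f(a)/3) + 1)/2 = C1


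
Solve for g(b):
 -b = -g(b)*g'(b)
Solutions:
 g(b) = -sqrt(C1 + b^2)
 g(b) = sqrt(C1 + b^2)


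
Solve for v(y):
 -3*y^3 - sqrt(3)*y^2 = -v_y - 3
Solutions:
 v(y) = C1 + 3*y^4/4 + sqrt(3)*y^3/3 - 3*y


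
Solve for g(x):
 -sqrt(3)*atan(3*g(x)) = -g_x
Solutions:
 Integral(1/atan(3*_y), (_y, g(x))) = C1 + sqrt(3)*x


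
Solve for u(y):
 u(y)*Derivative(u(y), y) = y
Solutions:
 u(y) = -sqrt(C1 + y^2)
 u(y) = sqrt(C1 + y^2)


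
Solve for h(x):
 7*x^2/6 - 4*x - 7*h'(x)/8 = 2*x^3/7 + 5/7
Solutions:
 h(x) = C1 - 4*x^4/49 + 4*x^3/9 - 16*x^2/7 - 40*x/49


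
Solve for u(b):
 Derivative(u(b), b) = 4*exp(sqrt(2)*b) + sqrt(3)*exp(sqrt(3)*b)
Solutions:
 u(b) = C1 + 2*sqrt(2)*exp(sqrt(2)*b) + exp(sqrt(3)*b)


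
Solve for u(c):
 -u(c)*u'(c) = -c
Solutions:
 u(c) = -sqrt(C1 + c^2)
 u(c) = sqrt(C1 + c^2)


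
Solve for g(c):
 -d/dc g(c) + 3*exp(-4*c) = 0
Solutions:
 g(c) = C1 - 3*exp(-4*c)/4


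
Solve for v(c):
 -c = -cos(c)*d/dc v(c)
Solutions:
 v(c) = C1 + Integral(c/cos(c), c)


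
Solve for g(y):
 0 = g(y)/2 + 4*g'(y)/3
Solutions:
 g(y) = C1*exp(-3*y/8)


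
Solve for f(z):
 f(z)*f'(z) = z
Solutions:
 f(z) = -sqrt(C1 + z^2)
 f(z) = sqrt(C1 + z^2)


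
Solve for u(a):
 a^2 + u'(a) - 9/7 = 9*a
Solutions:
 u(a) = C1 - a^3/3 + 9*a^2/2 + 9*a/7


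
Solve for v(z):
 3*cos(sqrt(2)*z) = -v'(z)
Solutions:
 v(z) = C1 - 3*sqrt(2)*sin(sqrt(2)*z)/2


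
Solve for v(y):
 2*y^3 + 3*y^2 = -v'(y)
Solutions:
 v(y) = C1 - y^4/2 - y^3


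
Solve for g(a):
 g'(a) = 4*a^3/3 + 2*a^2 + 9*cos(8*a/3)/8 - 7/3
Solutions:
 g(a) = C1 + a^4/3 + 2*a^3/3 - 7*a/3 + 27*sin(8*a/3)/64


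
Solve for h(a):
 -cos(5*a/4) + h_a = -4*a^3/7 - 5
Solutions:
 h(a) = C1 - a^4/7 - 5*a + 4*sin(5*a/4)/5


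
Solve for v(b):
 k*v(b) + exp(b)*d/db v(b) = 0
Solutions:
 v(b) = C1*exp(k*exp(-b))


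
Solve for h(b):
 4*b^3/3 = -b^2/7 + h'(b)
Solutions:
 h(b) = C1 + b^4/3 + b^3/21


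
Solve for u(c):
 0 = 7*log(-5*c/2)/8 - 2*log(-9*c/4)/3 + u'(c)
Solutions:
 u(c) = C1 - 5*c*log(-c)/24 + c*(-21*log(5) - 11*log(2) + 5 + 32*log(3))/24


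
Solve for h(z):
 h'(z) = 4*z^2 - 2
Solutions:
 h(z) = C1 + 4*z^3/3 - 2*z


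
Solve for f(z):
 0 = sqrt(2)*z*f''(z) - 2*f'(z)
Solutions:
 f(z) = C1 + C2*z^(1 + sqrt(2))


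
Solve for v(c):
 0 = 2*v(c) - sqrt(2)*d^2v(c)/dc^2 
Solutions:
 v(c) = C1*exp(-2^(1/4)*c) + C2*exp(2^(1/4)*c)


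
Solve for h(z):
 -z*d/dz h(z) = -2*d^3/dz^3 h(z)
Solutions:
 h(z) = C1 + Integral(C2*airyai(2^(2/3)*z/2) + C3*airybi(2^(2/3)*z/2), z)


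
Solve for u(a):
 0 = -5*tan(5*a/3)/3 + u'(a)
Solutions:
 u(a) = C1 - log(cos(5*a/3))


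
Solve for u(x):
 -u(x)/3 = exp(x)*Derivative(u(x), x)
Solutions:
 u(x) = C1*exp(exp(-x)/3)


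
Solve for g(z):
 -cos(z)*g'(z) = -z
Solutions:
 g(z) = C1 + Integral(z/cos(z), z)


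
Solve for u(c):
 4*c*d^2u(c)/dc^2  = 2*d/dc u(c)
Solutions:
 u(c) = C1 + C2*c^(3/2)


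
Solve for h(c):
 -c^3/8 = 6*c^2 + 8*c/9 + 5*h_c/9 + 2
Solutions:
 h(c) = C1 - 9*c^4/160 - 18*c^3/5 - 4*c^2/5 - 18*c/5


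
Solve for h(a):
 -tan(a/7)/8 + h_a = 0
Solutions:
 h(a) = C1 - 7*log(cos(a/7))/8


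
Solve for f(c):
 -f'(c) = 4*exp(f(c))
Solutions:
 f(c) = log(1/(C1 + 4*c))


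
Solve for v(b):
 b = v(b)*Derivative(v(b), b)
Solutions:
 v(b) = -sqrt(C1 + b^2)
 v(b) = sqrt(C1 + b^2)


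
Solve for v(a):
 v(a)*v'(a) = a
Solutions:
 v(a) = -sqrt(C1 + a^2)
 v(a) = sqrt(C1 + a^2)


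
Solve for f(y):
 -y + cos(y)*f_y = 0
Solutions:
 f(y) = C1 + Integral(y/cos(y), y)


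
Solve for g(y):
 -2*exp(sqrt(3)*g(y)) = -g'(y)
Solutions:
 g(y) = sqrt(3)*(2*log(-1/(C1 + 2*y)) - log(3))/6


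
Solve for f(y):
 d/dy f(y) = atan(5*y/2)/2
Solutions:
 f(y) = C1 + y*atan(5*y/2)/2 - log(25*y^2 + 4)/10


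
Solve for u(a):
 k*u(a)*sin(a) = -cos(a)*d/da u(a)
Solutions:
 u(a) = C1*exp(k*log(cos(a)))


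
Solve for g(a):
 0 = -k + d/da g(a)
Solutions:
 g(a) = C1 + a*k


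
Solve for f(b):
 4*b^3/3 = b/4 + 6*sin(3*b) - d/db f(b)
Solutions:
 f(b) = C1 - b^4/3 + b^2/8 - 2*cos(3*b)


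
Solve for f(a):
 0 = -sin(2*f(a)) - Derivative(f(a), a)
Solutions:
 f(a) = pi - acos((-C1 - exp(4*a))/(C1 - exp(4*a)))/2
 f(a) = acos((-C1 - exp(4*a))/(C1 - exp(4*a)))/2


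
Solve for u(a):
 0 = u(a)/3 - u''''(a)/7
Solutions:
 u(a) = C1*exp(-3^(3/4)*7^(1/4)*a/3) + C2*exp(3^(3/4)*7^(1/4)*a/3) + C3*sin(3^(3/4)*7^(1/4)*a/3) + C4*cos(3^(3/4)*7^(1/4)*a/3)


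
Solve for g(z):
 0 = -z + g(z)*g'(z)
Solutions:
 g(z) = -sqrt(C1 + z^2)
 g(z) = sqrt(C1 + z^2)


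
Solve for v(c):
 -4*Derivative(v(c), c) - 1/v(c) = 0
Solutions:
 v(c) = -sqrt(C1 - 2*c)/2
 v(c) = sqrt(C1 - 2*c)/2


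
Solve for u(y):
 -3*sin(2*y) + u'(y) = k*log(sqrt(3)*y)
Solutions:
 u(y) = C1 + k*y*(log(y) - 1) + k*y*log(3)/2 - 3*cos(2*y)/2


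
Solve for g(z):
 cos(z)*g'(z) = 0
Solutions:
 g(z) = C1


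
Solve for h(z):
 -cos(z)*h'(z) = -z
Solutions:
 h(z) = C1 + Integral(z/cos(z), z)


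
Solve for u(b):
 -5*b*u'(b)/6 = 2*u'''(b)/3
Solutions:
 u(b) = C1 + Integral(C2*airyai(-10^(1/3)*b/2) + C3*airybi(-10^(1/3)*b/2), b)


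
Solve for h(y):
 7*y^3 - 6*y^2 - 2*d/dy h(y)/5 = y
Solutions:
 h(y) = C1 + 35*y^4/8 - 5*y^3 - 5*y^2/4


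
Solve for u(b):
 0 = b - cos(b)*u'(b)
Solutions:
 u(b) = C1 + Integral(b/cos(b), b)


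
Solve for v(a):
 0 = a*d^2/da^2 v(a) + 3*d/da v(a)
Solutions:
 v(a) = C1 + C2/a^2


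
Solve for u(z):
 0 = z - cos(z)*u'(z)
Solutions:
 u(z) = C1 + Integral(z/cos(z), z)


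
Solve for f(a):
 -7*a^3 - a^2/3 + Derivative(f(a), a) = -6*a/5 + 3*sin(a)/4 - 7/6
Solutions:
 f(a) = C1 + 7*a^4/4 + a^3/9 - 3*a^2/5 - 7*a/6 - 3*cos(a)/4


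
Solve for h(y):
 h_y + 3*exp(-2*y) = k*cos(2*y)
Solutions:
 h(y) = C1 + k*sin(2*y)/2 + 3*exp(-2*y)/2


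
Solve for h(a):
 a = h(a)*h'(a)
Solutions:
 h(a) = -sqrt(C1 + a^2)
 h(a) = sqrt(C1 + a^2)


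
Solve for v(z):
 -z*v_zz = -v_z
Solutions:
 v(z) = C1 + C2*z^2


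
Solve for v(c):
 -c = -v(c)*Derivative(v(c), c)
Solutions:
 v(c) = -sqrt(C1 + c^2)
 v(c) = sqrt(C1 + c^2)


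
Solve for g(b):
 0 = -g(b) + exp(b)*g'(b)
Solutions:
 g(b) = C1*exp(-exp(-b))


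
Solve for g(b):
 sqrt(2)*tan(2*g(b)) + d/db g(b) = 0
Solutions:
 g(b) = -asin(C1*exp(-2*sqrt(2)*b))/2 + pi/2
 g(b) = asin(C1*exp(-2*sqrt(2)*b))/2


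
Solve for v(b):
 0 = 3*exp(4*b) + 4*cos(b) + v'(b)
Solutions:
 v(b) = C1 - 3*exp(4*b)/4 - 4*sin(b)


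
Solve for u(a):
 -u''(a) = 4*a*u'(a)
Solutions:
 u(a) = C1 + C2*erf(sqrt(2)*a)


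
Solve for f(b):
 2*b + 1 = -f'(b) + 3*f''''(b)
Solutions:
 f(b) = C1 + C4*exp(3^(2/3)*b/3) - b^2 - b + (C2*sin(3^(1/6)*b/2) + C3*cos(3^(1/6)*b/2))*exp(-3^(2/3)*b/6)


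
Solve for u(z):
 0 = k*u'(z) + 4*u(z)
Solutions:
 u(z) = C1*exp(-4*z/k)


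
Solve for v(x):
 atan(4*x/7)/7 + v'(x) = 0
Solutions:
 v(x) = C1 - x*atan(4*x/7)/7 + log(16*x^2 + 49)/8


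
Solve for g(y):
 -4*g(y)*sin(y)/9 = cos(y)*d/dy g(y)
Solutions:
 g(y) = C1*cos(y)^(4/9)


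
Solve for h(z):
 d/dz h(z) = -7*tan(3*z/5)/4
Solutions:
 h(z) = C1 + 35*log(cos(3*z/5))/12


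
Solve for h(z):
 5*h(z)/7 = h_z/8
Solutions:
 h(z) = C1*exp(40*z/7)


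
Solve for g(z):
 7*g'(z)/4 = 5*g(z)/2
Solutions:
 g(z) = C1*exp(10*z/7)


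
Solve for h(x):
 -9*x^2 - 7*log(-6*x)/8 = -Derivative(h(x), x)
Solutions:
 h(x) = C1 + 3*x^3 + 7*x*log(-x)/8 + 7*x*(-1 + log(6))/8


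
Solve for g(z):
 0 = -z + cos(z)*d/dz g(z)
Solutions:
 g(z) = C1 + Integral(z/cos(z), z)


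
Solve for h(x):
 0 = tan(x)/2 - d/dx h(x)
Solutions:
 h(x) = C1 - log(cos(x))/2


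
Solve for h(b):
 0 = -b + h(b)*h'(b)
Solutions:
 h(b) = -sqrt(C1 + b^2)
 h(b) = sqrt(C1 + b^2)


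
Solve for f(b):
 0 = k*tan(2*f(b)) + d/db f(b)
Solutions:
 f(b) = -asin(C1*exp(-2*b*k))/2 + pi/2
 f(b) = asin(C1*exp(-2*b*k))/2


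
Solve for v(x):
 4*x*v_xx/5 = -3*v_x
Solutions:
 v(x) = C1 + C2/x^(11/4)


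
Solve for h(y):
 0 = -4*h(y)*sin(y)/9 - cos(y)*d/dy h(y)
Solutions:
 h(y) = C1*cos(y)^(4/9)


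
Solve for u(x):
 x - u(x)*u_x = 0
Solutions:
 u(x) = -sqrt(C1 + x^2)
 u(x) = sqrt(C1 + x^2)


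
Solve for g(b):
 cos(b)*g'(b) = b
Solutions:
 g(b) = C1 + Integral(b/cos(b), b)


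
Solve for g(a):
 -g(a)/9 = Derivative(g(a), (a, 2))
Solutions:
 g(a) = C1*sin(a/3) + C2*cos(a/3)


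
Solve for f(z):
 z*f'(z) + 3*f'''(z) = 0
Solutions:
 f(z) = C1 + Integral(C2*airyai(-3^(2/3)*z/3) + C3*airybi(-3^(2/3)*z/3), z)


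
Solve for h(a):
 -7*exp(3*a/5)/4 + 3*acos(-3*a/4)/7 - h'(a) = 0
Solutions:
 h(a) = C1 + 3*a*acos(-3*a/4)/7 + sqrt(16 - 9*a^2)/7 - 35*exp(3*a/5)/12


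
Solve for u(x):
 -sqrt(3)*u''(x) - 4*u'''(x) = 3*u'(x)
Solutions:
 u(x) = C1 + (C2*sin(3*sqrt(5)*x/8) + C3*cos(3*sqrt(5)*x/8))*exp(-sqrt(3)*x/8)


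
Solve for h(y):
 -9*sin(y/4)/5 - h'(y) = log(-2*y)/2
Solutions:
 h(y) = C1 - y*log(-y)/2 - y*log(2)/2 + y/2 + 36*cos(y/4)/5


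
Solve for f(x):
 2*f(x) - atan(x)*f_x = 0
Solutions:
 f(x) = C1*exp(2*Integral(1/atan(x), x))


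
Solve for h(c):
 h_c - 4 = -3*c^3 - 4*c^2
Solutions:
 h(c) = C1 - 3*c^4/4 - 4*c^3/3 + 4*c


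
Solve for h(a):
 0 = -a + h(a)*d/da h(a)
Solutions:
 h(a) = -sqrt(C1 + a^2)
 h(a) = sqrt(C1 + a^2)


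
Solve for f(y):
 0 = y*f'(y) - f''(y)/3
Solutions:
 f(y) = C1 + C2*erfi(sqrt(6)*y/2)


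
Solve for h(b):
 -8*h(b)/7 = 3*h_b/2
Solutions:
 h(b) = C1*exp(-16*b/21)


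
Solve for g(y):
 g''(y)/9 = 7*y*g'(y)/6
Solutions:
 g(y) = C1 + C2*erfi(sqrt(21)*y/2)


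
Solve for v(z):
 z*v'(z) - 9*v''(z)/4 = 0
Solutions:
 v(z) = C1 + C2*erfi(sqrt(2)*z/3)


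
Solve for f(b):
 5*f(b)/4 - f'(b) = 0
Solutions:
 f(b) = C1*exp(5*b/4)


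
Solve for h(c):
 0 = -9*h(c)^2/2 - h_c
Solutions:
 h(c) = 2/(C1 + 9*c)


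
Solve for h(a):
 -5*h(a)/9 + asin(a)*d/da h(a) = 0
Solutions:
 h(a) = C1*exp(5*Integral(1/asin(a), a)/9)


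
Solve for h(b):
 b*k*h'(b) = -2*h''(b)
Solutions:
 h(b) = Piecewise((-sqrt(pi)*C1*erf(b*sqrt(k)/2)/sqrt(k) - C2, (k > 0) | (k < 0)), (-C1*b - C2, True))


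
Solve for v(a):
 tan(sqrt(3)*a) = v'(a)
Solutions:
 v(a) = C1 - sqrt(3)*log(cos(sqrt(3)*a))/3


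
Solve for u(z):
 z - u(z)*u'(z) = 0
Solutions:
 u(z) = -sqrt(C1 + z^2)
 u(z) = sqrt(C1 + z^2)


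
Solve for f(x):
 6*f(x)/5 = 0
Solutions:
 f(x) = 0


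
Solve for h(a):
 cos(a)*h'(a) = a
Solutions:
 h(a) = C1 + Integral(a/cos(a), a)


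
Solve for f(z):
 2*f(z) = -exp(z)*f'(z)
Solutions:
 f(z) = C1*exp(2*exp(-z))


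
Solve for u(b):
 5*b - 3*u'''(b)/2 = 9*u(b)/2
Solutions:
 u(b) = C3*exp(-3^(1/3)*b) + 10*b/9 + (C1*sin(3^(5/6)*b/2) + C2*cos(3^(5/6)*b/2))*exp(3^(1/3)*b/2)


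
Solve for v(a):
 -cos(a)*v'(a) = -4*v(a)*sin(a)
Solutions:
 v(a) = C1/cos(a)^4


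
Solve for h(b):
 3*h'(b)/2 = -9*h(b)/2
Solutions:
 h(b) = C1*exp(-3*b)


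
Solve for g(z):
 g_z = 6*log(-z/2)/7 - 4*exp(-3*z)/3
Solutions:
 g(z) = C1 + 6*z*log(-z)/7 + 6*z*(-1 - log(2))/7 + 4*exp(-3*z)/9


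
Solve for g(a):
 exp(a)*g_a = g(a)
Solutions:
 g(a) = C1*exp(-exp(-a))


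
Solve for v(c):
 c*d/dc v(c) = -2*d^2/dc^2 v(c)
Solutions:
 v(c) = C1 + C2*erf(c/2)


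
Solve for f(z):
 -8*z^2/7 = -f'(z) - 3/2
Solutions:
 f(z) = C1 + 8*z^3/21 - 3*z/2


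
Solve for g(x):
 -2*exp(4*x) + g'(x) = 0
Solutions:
 g(x) = C1 + exp(4*x)/2


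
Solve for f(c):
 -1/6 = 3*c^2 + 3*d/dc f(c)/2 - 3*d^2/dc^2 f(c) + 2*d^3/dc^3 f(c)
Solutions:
 f(c) = C1 - 2*c^3/3 - 4*c^2 - 97*c/9 + (C2*sin(sqrt(3)*c/4) + C3*cos(sqrt(3)*c/4))*exp(3*c/4)


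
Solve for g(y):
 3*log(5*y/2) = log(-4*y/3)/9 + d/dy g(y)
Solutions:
 g(y) = C1 + 26*y*log(y)/9 + y*(-26/9 - 29*log(2)/9 + log(3)/9 + 3*log(5) - I*pi/9)


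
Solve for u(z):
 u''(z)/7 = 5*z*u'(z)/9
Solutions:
 u(z) = C1 + C2*erfi(sqrt(70)*z/6)


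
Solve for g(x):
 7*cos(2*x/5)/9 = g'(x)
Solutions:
 g(x) = C1 + 35*sin(2*x/5)/18


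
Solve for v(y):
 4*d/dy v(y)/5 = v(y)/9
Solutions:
 v(y) = C1*exp(5*y/36)


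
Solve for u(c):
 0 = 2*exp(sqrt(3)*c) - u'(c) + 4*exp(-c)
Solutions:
 u(c) = C1 + 2*sqrt(3)*exp(sqrt(3)*c)/3 - 4*exp(-c)


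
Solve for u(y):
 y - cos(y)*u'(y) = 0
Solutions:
 u(y) = C1 + Integral(y/cos(y), y)


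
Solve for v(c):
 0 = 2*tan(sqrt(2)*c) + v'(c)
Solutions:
 v(c) = C1 + sqrt(2)*log(cos(sqrt(2)*c))


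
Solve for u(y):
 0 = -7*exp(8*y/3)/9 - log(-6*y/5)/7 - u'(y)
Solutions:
 u(y) = C1 - y*log(-y)/7 + y*(-log(6) + 1 + log(5))/7 - 7*exp(8*y/3)/24


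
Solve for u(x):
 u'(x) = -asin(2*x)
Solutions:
 u(x) = C1 - x*asin(2*x) - sqrt(1 - 4*x^2)/2


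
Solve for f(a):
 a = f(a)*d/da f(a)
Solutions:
 f(a) = -sqrt(C1 + a^2)
 f(a) = sqrt(C1 + a^2)


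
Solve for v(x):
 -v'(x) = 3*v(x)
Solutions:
 v(x) = C1*exp(-3*x)


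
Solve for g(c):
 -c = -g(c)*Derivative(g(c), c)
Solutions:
 g(c) = -sqrt(C1 + c^2)
 g(c) = sqrt(C1 + c^2)


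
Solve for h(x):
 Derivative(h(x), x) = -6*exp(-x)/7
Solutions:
 h(x) = C1 + 6*exp(-x)/7


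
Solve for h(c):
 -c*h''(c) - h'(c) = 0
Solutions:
 h(c) = C1 + C2*log(c)


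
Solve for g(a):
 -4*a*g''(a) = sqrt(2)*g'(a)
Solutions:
 g(a) = C1 + C2*a^(1 - sqrt(2)/4)


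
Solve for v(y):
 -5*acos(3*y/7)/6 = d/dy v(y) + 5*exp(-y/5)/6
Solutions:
 v(y) = C1 - 5*y*acos(3*y/7)/6 + 5*sqrt(49 - 9*y^2)/18 + 25*exp(-y/5)/6


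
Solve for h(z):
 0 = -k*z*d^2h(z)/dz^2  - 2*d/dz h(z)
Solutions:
 h(z) = C1 + z^(((re(k) - 2)*re(k) + im(k)^2)/(re(k)^2 + im(k)^2))*(C2*sin(2*log(z)*Abs(im(k))/(re(k)^2 + im(k)^2)) + C3*cos(2*log(z)*im(k)/(re(k)^2 + im(k)^2)))


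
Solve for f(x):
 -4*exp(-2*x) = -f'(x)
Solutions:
 f(x) = C1 - 2*exp(-2*x)


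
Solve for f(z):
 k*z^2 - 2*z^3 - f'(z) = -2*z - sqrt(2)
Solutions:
 f(z) = C1 + k*z^3/3 - z^4/2 + z^2 + sqrt(2)*z


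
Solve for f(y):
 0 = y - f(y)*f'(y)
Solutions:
 f(y) = -sqrt(C1 + y^2)
 f(y) = sqrt(C1 + y^2)


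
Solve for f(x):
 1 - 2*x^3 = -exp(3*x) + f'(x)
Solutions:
 f(x) = C1 - x^4/2 + x + exp(3*x)/3


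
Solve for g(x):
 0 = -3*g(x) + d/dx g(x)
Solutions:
 g(x) = C1*exp(3*x)


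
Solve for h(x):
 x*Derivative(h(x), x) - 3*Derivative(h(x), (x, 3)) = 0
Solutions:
 h(x) = C1 + Integral(C2*airyai(3^(2/3)*x/3) + C3*airybi(3^(2/3)*x/3), x)


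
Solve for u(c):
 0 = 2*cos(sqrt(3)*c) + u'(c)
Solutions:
 u(c) = C1 - 2*sqrt(3)*sin(sqrt(3)*c)/3


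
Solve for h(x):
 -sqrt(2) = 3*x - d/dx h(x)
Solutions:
 h(x) = C1 + 3*x^2/2 + sqrt(2)*x


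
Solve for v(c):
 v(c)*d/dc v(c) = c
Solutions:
 v(c) = -sqrt(C1 + c^2)
 v(c) = sqrt(C1 + c^2)


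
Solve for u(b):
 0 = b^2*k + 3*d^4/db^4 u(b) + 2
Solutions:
 u(b) = C1 + C2*b + C3*b^2 + C4*b^3 - b^6*k/1080 - b^4/36


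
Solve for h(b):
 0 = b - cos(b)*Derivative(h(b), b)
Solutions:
 h(b) = C1 + Integral(b/cos(b), b)


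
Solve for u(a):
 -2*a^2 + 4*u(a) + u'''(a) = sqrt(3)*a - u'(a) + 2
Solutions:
 u(a) = C1*exp(-3^(1/3)*a*(-(18 + sqrt(327))^(1/3) + 3^(1/3)/(18 + sqrt(327))^(1/3))/6)*sin(3^(1/6)*a*(3/(18 + sqrt(327))^(1/3) + 3^(2/3)*(18 + sqrt(327))^(1/3))/6) + C2*exp(-3^(1/3)*a*(-(18 + sqrt(327))^(1/3) + 3^(1/3)/(18 + sqrt(327))^(1/3))/6)*cos(3^(1/6)*a*(3/(18 + sqrt(327))^(1/3) + 3^(2/3)*(18 + sqrt(327))^(1/3))/6) + C3*exp(3^(1/3)*a*(-(18 + sqrt(327))^(1/3) + 3^(1/3)/(18 + sqrt(327))^(1/3))/3) + a^2/2 - a/4 + sqrt(3)*a/4 - sqrt(3)/16 + 9/16


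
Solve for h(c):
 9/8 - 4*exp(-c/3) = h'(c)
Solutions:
 h(c) = C1 + 9*c/8 + 12*exp(-c/3)


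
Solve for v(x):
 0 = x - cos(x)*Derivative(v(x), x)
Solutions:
 v(x) = C1 + Integral(x/cos(x), x)


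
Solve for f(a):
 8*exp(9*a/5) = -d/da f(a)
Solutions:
 f(a) = C1 - 40*exp(9*a/5)/9


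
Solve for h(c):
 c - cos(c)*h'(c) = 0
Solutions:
 h(c) = C1 + Integral(c/cos(c), c)


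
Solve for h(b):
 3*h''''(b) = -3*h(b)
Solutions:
 h(b) = (C1*sin(sqrt(2)*b/2) + C2*cos(sqrt(2)*b/2))*exp(-sqrt(2)*b/2) + (C3*sin(sqrt(2)*b/2) + C4*cos(sqrt(2)*b/2))*exp(sqrt(2)*b/2)


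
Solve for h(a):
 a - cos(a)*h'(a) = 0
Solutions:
 h(a) = C1 + Integral(a/cos(a), a)


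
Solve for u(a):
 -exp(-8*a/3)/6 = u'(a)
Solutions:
 u(a) = C1 + exp(-8*a/3)/16


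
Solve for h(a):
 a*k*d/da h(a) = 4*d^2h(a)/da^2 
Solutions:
 h(a) = Piecewise((-sqrt(2)*sqrt(pi)*C1*erf(sqrt(2)*a*sqrt(-k)/4)/sqrt(-k) - C2, (k > 0) | (k < 0)), (-C1*a - C2, True))


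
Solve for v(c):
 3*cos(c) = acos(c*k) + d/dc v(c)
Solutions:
 v(c) = C1 - Piecewise((c*acos(c*k) - sqrt(-c^2*k^2 + 1)/k, Ne(k, 0)), (pi*c/2, True)) + 3*sin(c)


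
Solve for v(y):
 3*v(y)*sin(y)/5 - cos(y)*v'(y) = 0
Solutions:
 v(y) = C1/cos(y)^(3/5)


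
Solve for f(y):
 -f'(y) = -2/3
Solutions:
 f(y) = C1 + 2*y/3


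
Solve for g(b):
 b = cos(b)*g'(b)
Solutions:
 g(b) = C1 + Integral(b/cos(b), b)


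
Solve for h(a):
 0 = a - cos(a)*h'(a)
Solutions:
 h(a) = C1 + Integral(a/cos(a), a)


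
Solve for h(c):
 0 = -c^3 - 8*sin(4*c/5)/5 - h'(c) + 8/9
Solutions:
 h(c) = C1 - c^4/4 + 8*c/9 + 2*cos(4*c/5)


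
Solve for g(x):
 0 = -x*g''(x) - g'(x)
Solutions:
 g(x) = C1 + C2*log(x)


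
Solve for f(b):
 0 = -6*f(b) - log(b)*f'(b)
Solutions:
 f(b) = C1*exp(-6*li(b))


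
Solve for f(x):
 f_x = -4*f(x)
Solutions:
 f(x) = C1*exp(-4*x)


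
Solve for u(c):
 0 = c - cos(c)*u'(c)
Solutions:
 u(c) = C1 + Integral(c/cos(c), c)


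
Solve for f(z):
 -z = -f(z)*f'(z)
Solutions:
 f(z) = -sqrt(C1 + z^2)
 f(z) = sqrt(C1 + z^2)


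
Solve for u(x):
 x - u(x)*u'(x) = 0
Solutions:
 u(x) = -sqrt(C1 + x^2)
 u(x) = sqrt(C1 + x^2)


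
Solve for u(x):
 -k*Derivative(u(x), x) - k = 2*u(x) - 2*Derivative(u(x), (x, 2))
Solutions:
 u(x) = C1*exp(x*(k - sqrt(k^2 + 16))/4) + C2*exp(x*(k + sqrt(k^2 + 16))/4) - k/2


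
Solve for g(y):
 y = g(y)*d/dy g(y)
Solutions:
 g(y) = -sqrt(C1 + y^2)
 g(y) = sqrt(C1 + y^2)


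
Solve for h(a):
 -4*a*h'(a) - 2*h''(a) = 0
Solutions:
 h(a) = C1 + C2*erf(a)


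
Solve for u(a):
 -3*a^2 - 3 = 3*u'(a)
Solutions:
 u(a) = C1 - a^3/3 - a


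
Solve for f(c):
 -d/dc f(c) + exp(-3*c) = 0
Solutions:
 f(c) = C1 - exp(-3*c)/3


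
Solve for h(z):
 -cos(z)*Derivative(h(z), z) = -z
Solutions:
 h(z) = C1 + Integral(z/cos(z), z)


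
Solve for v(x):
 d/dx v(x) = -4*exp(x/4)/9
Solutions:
 v(x) = C1 - 16*exp(x/4)/9


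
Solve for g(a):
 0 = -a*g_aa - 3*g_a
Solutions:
 g(a) = C1 + C2/a^2


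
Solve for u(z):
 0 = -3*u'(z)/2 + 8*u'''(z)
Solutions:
 u(z) = C1 + C2*exp(-sqrt(3)*z/4) + C3*exp(sqrt(3)*z/4)


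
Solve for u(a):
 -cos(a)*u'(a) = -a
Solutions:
 u(a) = C1 + Integral(a/cos(a), a)


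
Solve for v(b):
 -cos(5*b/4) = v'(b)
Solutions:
 v(b) = C1 - 4*sin(5*b/4)/5


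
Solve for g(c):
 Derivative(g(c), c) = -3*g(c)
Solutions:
 g(c) = C1*exp(-3*c)


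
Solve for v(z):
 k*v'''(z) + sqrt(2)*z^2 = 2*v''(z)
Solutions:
 v(z) = C1 + C2*z + C3*exp(2*z/k) + sqrt(2)*k^2*z^2/8 + sqrt(2)*k*z^3/12 + sqrt(2)*z^4/24


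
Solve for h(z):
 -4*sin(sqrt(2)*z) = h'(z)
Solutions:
 h(z) = C1 + 2*sqrt(2)*cos(sqrt(2)*z)


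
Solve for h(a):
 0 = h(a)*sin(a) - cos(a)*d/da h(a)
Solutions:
 h(a) = C1/cos(a)


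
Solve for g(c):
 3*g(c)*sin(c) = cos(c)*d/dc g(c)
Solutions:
 g(c) = C1/cos(c)^3


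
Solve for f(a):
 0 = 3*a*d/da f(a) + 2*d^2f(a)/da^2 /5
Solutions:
 f(a) = C1 + C2*erf(sqrt(15)*a/2)


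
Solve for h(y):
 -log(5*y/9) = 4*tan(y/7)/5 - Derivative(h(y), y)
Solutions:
 h(y) = C1 + y*log(y) - 2*y*log(3) - y + y*log(5) - 28*log(cos(y/7))/5


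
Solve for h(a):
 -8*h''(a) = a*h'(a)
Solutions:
 h(a) = C1 + C2*erf(a/4)


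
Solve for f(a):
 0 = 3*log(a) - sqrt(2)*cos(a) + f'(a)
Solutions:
 f(a) = C1 - 3*a*log(a) + 3*a + sqrt(2)*sin(a)


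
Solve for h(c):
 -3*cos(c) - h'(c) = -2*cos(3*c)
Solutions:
 h(c) = C1 - 3*sin(c) + 2*sin(3*c)/3


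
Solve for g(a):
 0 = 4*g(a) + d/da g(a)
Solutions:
 g(a) = C1*exp(-4*a)


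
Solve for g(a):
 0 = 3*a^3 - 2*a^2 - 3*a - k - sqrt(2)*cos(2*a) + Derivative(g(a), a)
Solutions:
 g(a) = C1 - 3*a^4/4 + 2*a^3/3 + 3*a^2/2 + a*k + sqrt(2)*sin(2*a)/2


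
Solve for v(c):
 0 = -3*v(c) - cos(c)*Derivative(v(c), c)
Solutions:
 v(c) = C1*(sin(c) - 1)^(3/2)/(sin(c) + 1)^(3/2)


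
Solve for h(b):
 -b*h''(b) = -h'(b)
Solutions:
 h(b) = C1 + C2*b^2


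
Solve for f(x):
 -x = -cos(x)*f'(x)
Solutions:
 f(x) = C1 + Integral(x/cos(x), x)


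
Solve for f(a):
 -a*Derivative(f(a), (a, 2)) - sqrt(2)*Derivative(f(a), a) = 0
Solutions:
 f(a) = C1 + C2*a^(1 - sqrt(2))


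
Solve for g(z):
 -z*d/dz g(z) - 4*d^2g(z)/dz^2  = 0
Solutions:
 g(z) = C1 + C2*erf(sqrt(2)*z/4)


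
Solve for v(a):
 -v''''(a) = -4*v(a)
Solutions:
 v(a) = C1*exp(-sqrt(2)*a) + C2*exp(sqrt(2)*a) + C3*sin(sqrt(2)*a) + C4*cos(sqrt(2)*a)


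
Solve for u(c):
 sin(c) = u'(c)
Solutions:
 u(c) = C1 - cos(c)


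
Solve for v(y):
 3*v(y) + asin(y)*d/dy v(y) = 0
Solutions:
 v(y) = C1*exp(-3*Integral(1/asin(y), y))


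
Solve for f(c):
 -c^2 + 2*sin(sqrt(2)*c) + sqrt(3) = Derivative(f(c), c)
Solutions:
 f(c) = C1 - c^3/3 + sqrt(3)*c - sqrt(2)*cos(sqrt(2)*c)


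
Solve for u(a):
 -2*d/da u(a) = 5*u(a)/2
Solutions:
 u(a) = C1*exp(-5*a/4)


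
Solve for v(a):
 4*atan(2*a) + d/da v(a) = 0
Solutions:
 v(a) = C1 - 4*a*atan(2*a) + log(4*a^2 + 1)


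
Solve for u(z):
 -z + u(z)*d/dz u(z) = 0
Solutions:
 u(z) = -sqrt(C1 + z^2)
 u(z) = sqrt(C1 + z^2)


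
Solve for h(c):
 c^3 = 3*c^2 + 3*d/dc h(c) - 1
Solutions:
 h(c) = C1 + c^4/12 - c^3/3 + c/3


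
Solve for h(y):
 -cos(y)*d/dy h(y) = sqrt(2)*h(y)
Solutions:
 h(y) = C1*(sin(y) - 1)^(sqrt(2)/2)/(sin(y) + 1)^(sqrt(2)/2)


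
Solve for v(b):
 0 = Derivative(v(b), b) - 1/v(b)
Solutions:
 v(b) = -sqrt(C1 + 2*b)
 v(b) = sqrt(C1 + 2*b)


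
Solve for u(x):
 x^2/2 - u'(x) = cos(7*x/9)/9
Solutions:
 u(x) = C1 + x^3/6 - sin(7*x/9)/7


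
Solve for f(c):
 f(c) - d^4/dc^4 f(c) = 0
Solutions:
 f(c) = C1*exp(-c) + C2*exp(c) + C3*sin(c) + C4*cos(c)


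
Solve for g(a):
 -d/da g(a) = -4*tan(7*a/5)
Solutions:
 g(a) = C1 - 20*log(cos(7*a/5))/7


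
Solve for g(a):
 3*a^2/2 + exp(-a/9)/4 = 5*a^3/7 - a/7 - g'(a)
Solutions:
 g(a) = C1 + 5*a^4/28 - a^3/2 - a^2/14 + 9*exp(-a/9)/4


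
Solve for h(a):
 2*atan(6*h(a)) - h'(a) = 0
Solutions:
 Integral(1/atan(6*_y), (_y, h(a))) = C1 + 2*a


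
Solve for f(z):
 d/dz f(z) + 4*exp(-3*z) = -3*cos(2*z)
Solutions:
 f(z) = C1 - 3*sin(2*z)/2 + 4*exp(-3*z)/3


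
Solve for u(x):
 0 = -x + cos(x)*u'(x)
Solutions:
 u(x) = C1 + Integral(x/cos(x), x)


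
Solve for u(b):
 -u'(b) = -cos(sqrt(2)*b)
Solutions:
 u(b) = C1 + sqrt(2)*sin(sqrt(2)*b)/2


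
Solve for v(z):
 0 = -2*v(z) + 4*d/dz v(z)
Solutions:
 v(z) = C1*exp(z/2)


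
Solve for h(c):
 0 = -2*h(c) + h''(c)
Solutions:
 h(c) = C1*exp(-sqrt(2)*c) + C2*exp(sqrt(2)*c)


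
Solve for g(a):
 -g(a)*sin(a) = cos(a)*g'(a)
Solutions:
 g(a) = C1*cos(a)


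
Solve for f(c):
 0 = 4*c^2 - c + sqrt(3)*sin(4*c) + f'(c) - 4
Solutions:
 f(c) = C1 - 4*c^3/3 + c^2/2 + 4*c + sqrt(3)*cos(4*c)/4


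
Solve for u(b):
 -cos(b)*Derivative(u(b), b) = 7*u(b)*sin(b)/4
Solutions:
 u(b) = C1*cos(b)^(7/4)


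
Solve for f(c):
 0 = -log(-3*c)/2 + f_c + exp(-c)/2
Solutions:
 f(c) = C1 + c*log(-c)/2 + c*(-1 + log(3))/2 + exp(-c)/2
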